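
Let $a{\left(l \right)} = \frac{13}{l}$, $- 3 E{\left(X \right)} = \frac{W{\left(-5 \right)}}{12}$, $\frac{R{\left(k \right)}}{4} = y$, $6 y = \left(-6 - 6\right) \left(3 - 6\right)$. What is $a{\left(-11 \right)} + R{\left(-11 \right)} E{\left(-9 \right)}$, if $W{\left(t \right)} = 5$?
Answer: $- \frac{149}{33} \approx -4.5152$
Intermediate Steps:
$y = 6$ ($y = \frac{\left(-6 - 6\right) \left(3 - 6\right)}{6} = \frac{\left(-12\right) \left(-3\right)}{6} = \frac{1}{6} \cdot 36 = 6$)
$R{\left(k \right)} = 24$ ($R{\left(k \right)} = 4 \cdot 6 = 24$)
$E{\left(X \right)} = - \frac{5}{36}$ ($E{\left(X \right)} = - \frac{5 \cdot \frac{1}{12}}{3} = \left(- \frac{1}{3}\right) \frac{5}{12} = - \frac{5}{36}$)
$a{\left(-11 \right)} + R{\left(-11 \right)} E{\left(-9 \right)} = \frac{13}{-11} + 24 \left(- \frac{5}{36}\right) = 13 \left(- \frac{1}{11}\right) - \frac{10}{3} = - \frac{13}{11} - \frac{10}{3} = - \frac{149}{33}$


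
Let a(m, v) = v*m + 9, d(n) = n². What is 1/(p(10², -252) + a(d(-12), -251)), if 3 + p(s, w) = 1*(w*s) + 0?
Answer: -1/61338 ≈ -1.6303e-5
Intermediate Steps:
p(s, w) = -3 + s*w (p(s, w) = -3 + (1*(w*s) + 0) = -3 + (1*(s*w) + 0) = -3 + (s*w + 0) = -3 + s*w)
a(m, v) = 9 + m*v (a(m, v) = m*v + 9 = 9 + m*v)
1/(p(10², -252) + a(d(-12), -251)) = 1/((-3 + 10²*(-252)) + (9 + (-12)²*(-251))) = 1/((-3 + 100*(-252)) + (9 + 144*(-251))) = 1/((-3 - 25200) + (9 - 36144)) = 1/(-25203 - 36135) = 1/(-61338) = -1/61338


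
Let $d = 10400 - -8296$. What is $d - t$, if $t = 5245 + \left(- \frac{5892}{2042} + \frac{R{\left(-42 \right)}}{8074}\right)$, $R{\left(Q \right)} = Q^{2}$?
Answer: $\frac{55453014907}{4121777} \approx 13454.0$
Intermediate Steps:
$d = 18696$ ($d = 10400 + 8296 = 18696$)
$t = \frac{21607727885}{4121777}$ ($t = 5245 - \left(\frac{2946}{1021} - \frac{\left(-42\right)^{2}}{8074}\right) = 5245 + \left(\left(-5892\right) \frac{1}{2042} + 1764 \cdot \frac{1}{8074}\right) = 5245 + \left(- \frac{2946}{1021} + \frac{882}{4037}\right) = 5245 - \frac{10992480}{4121777} = \frac{21607727885}{4121777} \approx 5242.3$)
$d - t = 18696 - \frac{21607727885}{4121777} = \frac{55453014907}{4121777}$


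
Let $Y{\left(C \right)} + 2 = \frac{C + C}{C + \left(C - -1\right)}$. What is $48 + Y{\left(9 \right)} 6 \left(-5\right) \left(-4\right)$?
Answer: $- \frac{1488}{19} \approx -78.316$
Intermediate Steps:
$Y{\left(C \right)} = -2 + \frac{2 C}{1 + 2 C}$ ($Y{\left(C \right)} = -2 + \frac{C + C}{C + \left(C - -1\right)} = -2 + \frac{2 C}{C + \left(C + 1\right)} = -2 + \frac{2 C}{C + \left(1 + C\right)} = -2 + \frac{2 C}{1 + 2 C}$)
$48 + Y{\left(9 \right)} 6 \left(-5\right) \left(-4\right) = 48 + \frac{2 \left(-1 - 9\right)}{1 + 2 \cdot 9} \cdot 6 \left(-5\right) \left(-4\right) = 48 + \frac{2 \left(-1 - 9\right)}{1 + 18} \left(\left(-30\right) \left(-4\right)\right) = 48 + 2 \cdot \frac{1}{19} \left(-10\right) 120 = 48 - \frac{2400}{19} = - \frac{1488}{19}$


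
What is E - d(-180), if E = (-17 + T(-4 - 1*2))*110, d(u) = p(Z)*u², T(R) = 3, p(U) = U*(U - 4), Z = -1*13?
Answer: -7161940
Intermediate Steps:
Z = -13
p(U) = U*(-4 + U)
d(u) = 221*u² (d(u) = (-13*(-4 - 13))*u² = (-13*(-17))*u² = 221*u²)
E = -1540 (E = (-17 + 3)*110 = -14*110 = -1540)
E - d(-180) = -1540 - 221*(-180)² = -1540 - 221*32400 = -1540 - 1*7160400 = -1540 - 7160400 = -7161940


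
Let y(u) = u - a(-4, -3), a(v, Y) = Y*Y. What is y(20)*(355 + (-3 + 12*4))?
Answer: 4400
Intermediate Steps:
a(v, Y) = Y²
y(u) = -9 + u (y(u) = u - 1*(-3)² = u - 1*9 = u - 9 = -9 + u)
y(20)*(355 + (-3 + 12*4)) = (-9 + 20)*(355 + (-3 + 12*4)) = 11*(355 + (-3 + 48)) = 11*(355 + 45) = 11*400 = 4400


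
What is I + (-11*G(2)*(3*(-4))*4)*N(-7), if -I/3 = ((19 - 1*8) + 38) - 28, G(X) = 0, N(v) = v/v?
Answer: -63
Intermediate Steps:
N(v) = 1
I = -63 (I = -3*(((19 - 1*8) + 38) - 28) = -3*(((19 - 8) + 38) - 28) = -3*((11 + 38) - 28) = -3*(49 - 28) = -3*21 = -63)
I + (-11*G(2)*(3*(-4))*4)*N(-7) = -63 - 0*(3*(-4))*4*1 = -63 - 0*(-12*4)*1 = -63 - 0*(-48)*1 = -63 - 11*0*1 = -63 + 0*1 = -63 + 0 = -63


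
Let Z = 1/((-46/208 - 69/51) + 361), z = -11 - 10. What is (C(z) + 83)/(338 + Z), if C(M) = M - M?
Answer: 52743595/214788938 ≈ 0.24556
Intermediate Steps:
z = -21
C(M) = 0
Z = 1768/635465 (Z = 1/((-46*1/208 - 69*1/51) + 361) = 1/((-23/104 - 23/17) + 361) = 1/(-2783/1768 + 361) = 1/(635465/1768) = 1768/635465 ≈ 0.0027822)
(C(z) + 83)/(338 + Z) = (0 + 83)/(338 + 1768/635465) = 83/(214788938/635465) = 83*(635465/214788938) = 52743595/214788938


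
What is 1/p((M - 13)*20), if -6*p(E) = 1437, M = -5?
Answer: -2/479 ≈ -0.0041754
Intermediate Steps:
p(E) = -479/2 (p(E) = -1/6*1437 = -479/2)
1/p((M - 13)*20) = 1/(-479/2) = -2/479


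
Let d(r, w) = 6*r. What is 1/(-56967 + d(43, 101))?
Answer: -1/56709 ≈ -1.7634e-5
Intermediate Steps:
1/(-56967 + d(43, 101)) = 1/(-56967 + 6*43) = 1/(-56967 + 258) = 1/(-56709) = -1/56709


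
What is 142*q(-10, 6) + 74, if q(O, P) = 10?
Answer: 1494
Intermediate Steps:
142*q(-10, 6) + 74 = 142*10 + 74 = 1420 + 74 = 1494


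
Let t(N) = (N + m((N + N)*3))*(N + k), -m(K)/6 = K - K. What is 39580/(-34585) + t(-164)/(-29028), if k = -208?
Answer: -1324752/408103 ≈ -3.2461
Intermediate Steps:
m(K) = 0 (m(K) = -6*(K - K) = -6*0 = 0)
t(N) = N*(-208 + N) (t(N) = (N + 0)*(N - 208) = N*(-208 + N))
39580/(-34585) + t(-164)/(-29028) = 39580/(-34585) - 164*(-208 - 164)/(-29028) = 39580*(-1/34585) - 164*(-372)*(-1/29028) = -7916/6917 + 61008*(-1/29028) = -7916/6917 - 124/59 = -1324752/408103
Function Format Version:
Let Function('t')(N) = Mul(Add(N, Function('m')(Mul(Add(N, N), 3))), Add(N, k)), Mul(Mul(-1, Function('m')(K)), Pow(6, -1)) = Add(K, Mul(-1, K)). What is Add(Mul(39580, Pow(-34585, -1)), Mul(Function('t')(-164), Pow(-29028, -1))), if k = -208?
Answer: Rational(-1324752, 408103) ≈ -3.2461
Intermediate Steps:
Function('m')(K) = 0 (Function('m')(K) = Mul(-6, Add(K, Mul(-1, K))) = Mul(-6, 0) = 0)
Function('t')(N) = Mul(N, Add(-208, N)) (Function('t')(N) = Mul(Add(N, 0), Add(N, -208)) = Mul(N, Add(-208, N)))
Add(Mul(39580, Pow(-34585, -1)), Mul(Function('t')(-164), Pow(-29028, -1))) = Add(Mul(39580, Pow(-34585, -1)), Mul(Mul(-164, Add(-208, -164)), Pow(-29028, -1))) = Add(Mul(39580, Rational(-1, 34585)), Mul(Mul(-164, -372), Rational(-1, 29028))) = Add(Rational(-7916, 6917), Mul(61008, Rational(-1, 29028))) = Add(Rational(-7916, 6917), Rational(-124, 59)) = Rational(-1324752, 408103)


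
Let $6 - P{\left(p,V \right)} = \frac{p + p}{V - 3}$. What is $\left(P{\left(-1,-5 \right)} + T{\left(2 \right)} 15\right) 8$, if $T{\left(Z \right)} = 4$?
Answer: $526$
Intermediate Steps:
$P{\left(p,V \right)} = 6 - \frac{2 p}{-3 + V}$ ($P{\left(p,V \right)} = 6 - \frac{p + p}{V - 3} = 6 - \frac{2 p}{-3 + V}$)
$\left(P{\left(-1,-5 \right)} + T{\left(2 \right)} 15\right) 8 = \left(\frac{2 \left(-9 - -1 + 3 \left(-5\right)\right)}{-3 - 5} + 4 \cdot 15\right) 8 = \left(\frac{2 \left(-9 + 1 - 15\right)}{-8} + 60\right) 8 = \left(2 \left(- \frac{1}{8}\right) \left(-23\right) + 60\right) 8 = \left(\frac{23}{4} + 60\right) 8 = \frac{263}{4} \cdot 8 = 526$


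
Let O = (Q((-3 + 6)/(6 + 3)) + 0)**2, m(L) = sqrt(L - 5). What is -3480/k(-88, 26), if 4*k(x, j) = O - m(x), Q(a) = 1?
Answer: -6960/47 - 6960*I*sqrt(93)/47 ≈ -148.09 - 1428.1*I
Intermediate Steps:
m(L) = sqrt(-5 + L)
O = 1 (O = (1 + 0)**2 = 1**2 = 1)
k(x, j) = 1/4 - sqrt(-5 + x)/4 (k(x, j) = (1 - sqrt(-5 + x))/4 = 1/4 - sqrt(-5 + x)/4)
-3480/k(-88, 26) = -3480/(1/4 - sqrt(-5 - 88)/4) = -3480/(1/4 - I*sqrt(93)/4)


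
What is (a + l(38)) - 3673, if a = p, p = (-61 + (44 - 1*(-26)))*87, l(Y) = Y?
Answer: -2852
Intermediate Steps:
p = 783 (p = (-61 + (44 + 26))*87 = (-61 + 70)*87 = 9*87 = 783)
a = 783
(a + l(38)) - 3673 = (783 + 38) - 3673 = 821 - 3673 = -2852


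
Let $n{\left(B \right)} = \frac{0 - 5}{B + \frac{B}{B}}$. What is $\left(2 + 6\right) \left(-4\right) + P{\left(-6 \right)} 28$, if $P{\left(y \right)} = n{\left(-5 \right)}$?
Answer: $3$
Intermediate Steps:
$n{\left(B \right)} = - \frac{5}{1 + B}$ ($n{\left(B \right)} = - \frac{5}{B + 1} = - \frac{5}{1 + B}$)
$P{\left(y \right)} = \frac{5}{4}$ ($P{\left(y \right)} = - \frac{5}{1 - 5} = - \frac{5}{-4} = \left(-5\right) \left(- \frac{1}{4}\right) = \frac{5}{4}$)
$\left(2 + 6\right) \left(-4\right) + P{\left(-6 \right)} 28 = \left(2 + 6\right) \left(-4\right) + \frac{5}{4} \cdot 28 = 8 \left(-4\right) + 35 = -32 + 35 = 3$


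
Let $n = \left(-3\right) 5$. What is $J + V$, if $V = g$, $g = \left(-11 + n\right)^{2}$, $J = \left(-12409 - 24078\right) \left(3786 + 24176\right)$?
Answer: $-1020248818$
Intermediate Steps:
$J = -1020249494$ ($J = \left(-36487\right) 27962 = -1020249494$)
$n = -15$
$g = 676$ ($g = \left(-11 - 15\right)^{2} = \left(-26\right)^{2} = 676$)
$V = 676$
$J + V = -1020249494 + 676 = -1020248818$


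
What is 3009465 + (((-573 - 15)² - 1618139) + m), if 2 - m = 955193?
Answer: 781879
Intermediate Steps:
m = -955191 (m = 2 - 1*955193 = 2 - 955193 = -955191)
3009465 + (((-573 - 15)² - 1618139) + m) = 3009465 + (((-573 - 15)² - 1618139) - 955191) = 3009465 + (((-588)² - 1618139) - 955191) = 3009465 + ((345744 - 1618139) - 955191) = 3009465 + (-1272395 - 955191) = 3009465 - 2227586 = 781879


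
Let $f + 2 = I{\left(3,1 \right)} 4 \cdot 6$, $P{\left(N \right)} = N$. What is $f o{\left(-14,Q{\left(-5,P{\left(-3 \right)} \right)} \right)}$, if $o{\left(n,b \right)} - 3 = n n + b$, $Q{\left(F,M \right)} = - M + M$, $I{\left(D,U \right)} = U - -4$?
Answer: $23482$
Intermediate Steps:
$I{\left(D,U \right)} = 4 + U$ ($I{\left(D,U \right)} = U + 4 = 4 + U$)
$Q{\left(F,M \right)} = 0$
$o{\left(n,b \right)} = 3 + b + n^{2}$ ($o{\left(n,b \right)} = 3 + \left(n n + b\right) = 3 + \left(n^{2} + b\right) = 3 + \left(b + n^{2}\right) = 3 + b + n^{2}$)
$f = 118$ ($f = -2 + \left(4 + 1\right) 4 \cdot 6 = -2 + 5 \cdot 4 \cdot 6 = -2 + 20 \cdot 6 = -2 + 120 = 118$)
$f o{\left(-14,Q{\left(-5,P{\left(-3 \right)} \right)} \right)} = 118 \left(3 + 0 + \left(-14\right)^{2}\right) = 118 \left(3 + 0 + 196\right) = 118 \cdot 199 = 23482$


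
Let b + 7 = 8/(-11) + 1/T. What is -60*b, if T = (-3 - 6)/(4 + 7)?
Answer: 17720/33 ≈ 536.97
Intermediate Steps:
T = -9/11 ≈ -0.81818
b = -886/99 (b = -7 + (8/(-11) + 1/(-9/11)) = -7 + (8*(-1/11) + 1*(-11/9)) = -7 + (-8/11 - 11/9) = -7 - 193/99 = -886/99 ≈ -8.9495)
-60*b = -60*(-886/99) = 17720/33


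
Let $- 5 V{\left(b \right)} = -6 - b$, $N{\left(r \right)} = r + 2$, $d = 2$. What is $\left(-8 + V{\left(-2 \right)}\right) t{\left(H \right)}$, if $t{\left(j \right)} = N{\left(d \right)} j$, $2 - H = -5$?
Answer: $- \frac{1008}{5} \approx -201.6$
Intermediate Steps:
$N{\left(r \right)} = 2 + r$
$H = 7$ ($H = 2 - -5 = 2 + 5 = 7$)
$V{\left(b \right)} = \frac{6}{5} + \frac{b}{5}$ ($V{\left(b \right)} = - \frac{-6 - b}{5} = \frac{6}{5} + \frac{b}{5}$)
$t{\left(j \right)} = 4 j$ ($t{\left(j \right)} = \left(2 + 2\right) j = 4 j$)
$\left(-8 + V{\left(-2 \right)}\right) t{\left(H \right)} = \left(-8 + \left(\frac{6}{5} + \frac{1}{5} \left(-2\right)\right)\right) 4 \cdot 7 = \left(-8 + \left(\frac{6}{5} - \frac{2}{5}\right)\right) 28 = \left(-8 + \frac{4}{5}\right) 28 = \left(- \frac{36}{5}\right) 28 = - \frac{1008}{5}$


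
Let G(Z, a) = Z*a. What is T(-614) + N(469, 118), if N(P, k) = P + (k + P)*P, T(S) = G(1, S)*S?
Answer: 652768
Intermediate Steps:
T(S) = S**2 (T(S) = (1*S)*S = S*S = S**2)
N(P, k) = P + P*(P + k) (N(P, k) = P + (P + k)*P = P + P*(P + k))
T(-614) + N(469, 118) = (-614)**2 + 469*(1 + 469 + 118) = 376996 + 469*588 = 376996 + 275772 = 652768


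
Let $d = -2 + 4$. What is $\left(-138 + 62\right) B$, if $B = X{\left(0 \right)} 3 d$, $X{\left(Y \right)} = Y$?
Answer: $0$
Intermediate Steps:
$d = 2$
$B = 0$ ($B = 0 \cdot 3 \cdot 2 = 0 \cdot 2 = 0$)
$\left(-138 + 62\right) B = \left(-138 + 62\right) 0 = \left(-76\right) 0 = 0$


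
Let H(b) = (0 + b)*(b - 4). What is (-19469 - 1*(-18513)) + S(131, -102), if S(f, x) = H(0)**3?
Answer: -956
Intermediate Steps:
H(b) = b*(-4 + b)
S(f, x) = 0 (S(f, x) = (0*(-4 + 0))**3 = (0*(-4))**3 = 0**3 = 0)
(-19469 - 1*(-18513)) + S(131, -102) = (-19469 - 1*(-18513)) + 0 = (-19469 + 18513) + 0 = -956 + 0 = -956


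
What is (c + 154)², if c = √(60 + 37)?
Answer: (154 + √97)² ≈ 26846.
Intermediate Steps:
c = √97 ≈ 9.8489
(c + 154)² = (√97 + 154)² = (154 + √97)²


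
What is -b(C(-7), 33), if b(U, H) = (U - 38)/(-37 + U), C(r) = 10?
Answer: -28/27 ≈ -1.0370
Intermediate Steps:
b(U, H) = (-38 + U)/(-37 + U)
-b(C(-7), 33) = -(-38 + 10)/(-37 + 10) = -(-28)/(-27) = -(-1)*(-28)/27 = -1*28/27 = -28/27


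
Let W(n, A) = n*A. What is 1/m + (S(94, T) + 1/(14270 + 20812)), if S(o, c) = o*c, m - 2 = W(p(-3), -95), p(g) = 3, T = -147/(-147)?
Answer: 933216565/9928206 ≈ 93.996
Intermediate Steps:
T = 1 (T = -147*(-1/147) = 1)
W(n, A) = A*n
m = -283 (m = 2 - 95*3 = 2 - 285 = -283)
S(o, c) = c*o
1/m + (S(94, T) + 1/(14270 + 20812)) = 1/(-283) + (1*94 + 1/(14270 + 20812)) = -1/283 + (94 + 1/35082) = -1/283 + 3297709/35082 = 933216565/9928206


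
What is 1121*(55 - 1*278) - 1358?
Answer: -251341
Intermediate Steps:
1121*(55 - 1*278) - 1358 = 1121*(55 - 278) - 1358 = 1121*(-223) - 1358 = -249983 - 1358 = -251341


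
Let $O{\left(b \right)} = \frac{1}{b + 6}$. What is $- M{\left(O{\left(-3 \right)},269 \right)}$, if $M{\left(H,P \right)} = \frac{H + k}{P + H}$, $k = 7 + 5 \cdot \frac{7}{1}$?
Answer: $- \frac{127}{808} \approx -0.15718$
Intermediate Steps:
$k = 42$ ($k = 7 + 5 \cdot 7 \cdot 1 = 7 + 5 \cdot 7 = 7 + 35 = 42$)
$O{\left(b \right)} = \frac{1}{6 + b}$
$M{\left(H,P \right)} = \frac{42 + H}{H + P}$ ($M{\left(H,P \right)} = \frac{H + 42}{P + H} = \frac{42 + H}{H + P}$)
$- M{\left(O{\left(-3 \right)},269 \right)} = - \frac{42 + \frac{1}{6 - 3}}{\frac{1}{6 - 3} + 269} = - \frac{42 + \frac{1}{3}}{\frac{1}{3} + 269} = - \frac{127}{\frac{808}{3} \cdot 3} = - \frac{3 \cdot 127}{808 \cdot 3} = \left(-1\right) \frac{127}{808} = - \frac{127}{808}$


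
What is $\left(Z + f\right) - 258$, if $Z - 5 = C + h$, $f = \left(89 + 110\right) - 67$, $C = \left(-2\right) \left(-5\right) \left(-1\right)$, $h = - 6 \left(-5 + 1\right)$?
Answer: $-107$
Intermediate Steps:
$h = 24$ ($h = \left(-6\right) \left(-4\right) = 24$)
$C = -10$ ($C = 10 \left(-1\right) = -10$)
$f = 132$ ($f = 199 - 67 = 132$)
$Z = 19$ ($Z = 5 + \left(-10 + 24\right) = 5 + 14 = 19$)
$\left(Z + f\right) - 258 = \left(19 + 132\right) - 258 = 151 - 258 = -107$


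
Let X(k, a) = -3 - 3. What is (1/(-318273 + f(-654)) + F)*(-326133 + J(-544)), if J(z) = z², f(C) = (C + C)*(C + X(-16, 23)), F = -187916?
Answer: 3092641922805967/545007 ≈ 5.6745e+9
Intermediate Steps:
X(k, a) = -6
f(C) = 2*C*(-6 + C) (f(C) = (C + C)*(C - 6) = (2*C)*(-6 + C) = 2*C*(-6 + C))
(1/(-318273 + f(-654)) + F)*(-326133 + J(-544)) = (1/(-318273 + 2*(-654)*(-6 - 654)) - 187916)*(-326133 + (-544)²) = (1/(-318273 + 2*(-654)*(-660)) - 187916)*(-326133 + 295936) = (1/(-318273 + 863280) - 187916)*(-30197) = (1/545007 - 187916)*(-30197) = -102415535411/545007*(-30197) = 3092641922805967/545007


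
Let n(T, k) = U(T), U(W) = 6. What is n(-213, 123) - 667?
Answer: -661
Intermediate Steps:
n(T, k) = 6
n(-213, 123) - 667 = 6 - 667 = -661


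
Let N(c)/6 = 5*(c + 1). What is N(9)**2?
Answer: 90000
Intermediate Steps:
N(c) = 30 + 30*c (N(c) = 6*(5*(c + 1)) = 6*(5*(1 + c)) = 6*(5 + 5*c) = 30 + 30*c)
N(9)**2 = (30 + 30*9)**2 = (30 + 270)**2 = 300**2 = 90000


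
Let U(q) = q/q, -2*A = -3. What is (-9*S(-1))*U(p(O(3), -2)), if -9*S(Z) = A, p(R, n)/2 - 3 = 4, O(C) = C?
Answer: 3/2 ≈ 1.5000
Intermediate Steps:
A = 3/2 (A = -½*(-3) = 3/2 ≈ 1.5000)
p(R, n) = 14 (p(R, n) = 6 + 2*4 = 6 + 8 = 14)
S(Z) = -⅙ (S(Z) = -⅑*3/2 = -⅙)
U(q) = 1
(-9*S(-1))*U(p(O(3), -2)) = -9*(-⅙)*1 = (3/2)*1 = 3/2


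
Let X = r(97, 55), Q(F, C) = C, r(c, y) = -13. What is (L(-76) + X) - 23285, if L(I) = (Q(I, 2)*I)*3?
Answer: -23754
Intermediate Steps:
L(I) = 6*I (L(I) = (2*I)*3 = 6*I)
X = -13
(L(-76) + X) - 23285 = (6*(-76) - 13) - 23285 = (-456 - 13) - 23285 = -469 - 23285 = -23754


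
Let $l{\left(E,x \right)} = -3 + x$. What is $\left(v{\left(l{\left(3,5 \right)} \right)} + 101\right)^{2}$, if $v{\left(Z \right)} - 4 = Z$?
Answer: $11449$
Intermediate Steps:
$v{\left(Z \right)} = 4 + Z$
$\left(v{\left(l{\left(3,5 \right)} \right)} + 101\right)^{2} = \left(\left(4 + \left(-3 + 5\right)\right) + 101\right)^{2} = \left(\left(4 + 2\right) + 101\right)^{2} = \left(6 + 101\right)^{2} = 107^{2} = 11449$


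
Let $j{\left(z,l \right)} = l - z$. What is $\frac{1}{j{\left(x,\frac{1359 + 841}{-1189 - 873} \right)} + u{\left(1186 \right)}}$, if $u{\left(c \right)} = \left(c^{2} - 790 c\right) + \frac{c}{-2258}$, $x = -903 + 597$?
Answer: $\frac{1163999}{547033444755} \approx 2.1278 \cdot 10^{-6}$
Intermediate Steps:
$x = -306$
$u{\left(c \right)} = c^{2} - \frac{1783821 c}{2258}$ ($u{\left(c \right)} = \left(c^{2} - 790 c\right) + c \left(- \frac{1}{2258}\right) = \left(c^{2} - 790 c\right) - \frac{c}{2258} = c^{2} - \frac{1783821 c}{2258}$)
$\frac{1}{j{\left(x,\frac{1359 + 841}{-1189 - 873} \right)} + u{\left(1186 \right)}} = \frac{1}{\left(\frac{1359 + 841}{-1189 - 873} - -306\right) + \frac{1}{2258} \cdot 1186 \left(-1783821 + 2258 \cdot 1186\right)} = \frac{1}{\left(\frac{2200}{-2062} + 306\right) + \frac{1}{2258} \cdot 1186 \left(-1783821 + 2677988\right)} = \frac{1}{\left(2200 \left(- \frac{1}{2062}\right) + 306\right) + \frac{1}{2258} \cdot 1186 \cdot 894167} = \frac{1}{\left(- \frac{1100}{1031} + 306\right) + \frac{530241031}{1129}} = \frac{1}{\frac{314386}{1031} + \frac{530241031}{1129}} = \frac{1}{\frac{547033444755}{1163999}} = \frac{1163999}{547033444755}$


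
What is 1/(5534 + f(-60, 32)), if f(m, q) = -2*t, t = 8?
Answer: 1/5518 ≈ 0.00018123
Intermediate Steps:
f(m, q) = -16 (f(m, q) = -2*8 = -16)
1/(5534 + f(-60, 32)) = 1/(5534 - 16) = 1/5518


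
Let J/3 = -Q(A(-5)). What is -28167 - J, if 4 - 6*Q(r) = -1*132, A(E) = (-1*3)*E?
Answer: -28099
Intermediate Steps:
A(E) = -3*E
Q(r) = 68/3 (Q(r) = ⅔ - (-1)*132/6 = ⅔ - ⅙*(-132) = ⅔ + 22 = 68/3)
J = -68 (J = 3*(-1*68/3) = 3*(-68/3) = -68)
-28167 - J = -28167 - 1*(-68) = -28167 + 68 = -28099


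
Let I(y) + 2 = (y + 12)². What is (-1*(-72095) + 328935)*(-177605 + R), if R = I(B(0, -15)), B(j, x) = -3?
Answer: -71193251780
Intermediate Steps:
I(y) = -2 + (12 + y)² (I(y) = -2 + (y + 12)² = -2 + (12 + y)²)
R = 79 (R = -2 + (12 - 3)² = -2 + 9² = -2 + 81 = 79)
(-1*(-72095) + 328935)*(-177605 + R) = (-1*(-72095) + 328935)*(-177605 + 79) = (72095 + 328935)*(-177526) = 401030*(-177526) = -71193251780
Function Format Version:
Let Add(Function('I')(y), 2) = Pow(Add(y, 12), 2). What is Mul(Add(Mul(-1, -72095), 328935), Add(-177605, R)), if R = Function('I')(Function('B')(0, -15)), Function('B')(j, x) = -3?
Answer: -71193251780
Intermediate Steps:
Function('I')(y) = Add(-2, Pow(Add(12, y), 2)) (Function('I')(y) = Add(-2, Pow(Add(y, 12), 2)) = Add(-2, Pow(Add(12, y), 2)))
R = 79 (R = Add(-2, Pow(Add(12, -3), 2)) = Add(-2, Pow(9, 2)) = Add(-2, 81) = 79)
Mul(Add(Mul(-1, -72095), 328935), Add(-177605, R)) = Mul(Add(Mul(-1, -72095), 328935), Add(-177605, 79)) = Mul(Add(72095, 328935), -177526) = Mul(401030, -177526) = -71193251780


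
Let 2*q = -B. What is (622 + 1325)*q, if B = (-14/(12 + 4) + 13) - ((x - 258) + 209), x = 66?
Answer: 75933/16 ≈ 4745.8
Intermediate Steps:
B = -39/8 (B = (-14/(12 + 4) + 13) - ((66 - 258) + 209) = (-14/16 + 13) - (-192 + 209) = ((1/16)*(-14) + 13) - 1*17 = (-7/8 + 13) - 17 = 97/8 - 17 = -39/8 ≈ -4.8750)
q = 39/16 (q = (-1*(-39/8))/2 = (1/2)*(39/8) = 39/16 ≈ 2.4375)
(622 + 1325)*q = (622 + 1325)*(39/16) = 1947*(39/16) = 75933/16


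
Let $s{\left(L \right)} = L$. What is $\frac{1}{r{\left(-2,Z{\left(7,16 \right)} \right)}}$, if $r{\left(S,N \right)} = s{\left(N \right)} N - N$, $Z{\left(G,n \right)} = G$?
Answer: $\frac{1}{42} \approx 0.02381$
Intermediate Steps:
$r{\left(S,N \right)} = N^{2} - N$ ($r{\left(S,N \right)} = N N - N = N^{2} - N$)
$\frac{1}{r{\left(-2,Z{\left(7,16 \right)} \right)}} = \frac{1}{7 \left(-1 + 7\right)} = \frac{1}{7 \cdot 6} = \frac{1}{42}$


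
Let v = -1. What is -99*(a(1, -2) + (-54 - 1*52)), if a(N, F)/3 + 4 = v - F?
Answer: 11385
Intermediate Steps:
a(N, F) = -15 - 3*F (a(N, F) = -12 + 3*(-1 - F) = -12 + (-3 - 3*F) = -15 - 3*F)
-99*(a(1, -2) + (-54 - 1*52)) = -99*((-15 - 3*(-2)) + (-54 - 1*52)) = -99*((-15 + 6) + (-54 - 52)) = -99*(-9 - 106) = -99*(-115) = 11385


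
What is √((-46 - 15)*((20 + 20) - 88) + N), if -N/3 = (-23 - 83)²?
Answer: 18*I*√95 ≈ 175.44*I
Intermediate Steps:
N = -33708 (N = -3*(-23 - 83)² = -3*(-106)² = -3*11236 = -33708)
√((-46 - 15)*((20 + 20) - 88) + N) = √((-46 - 15)*((20 + 20) - 88) - 33708) = √(-61*(40 - 88) - 33708) = √(-61*(-48) - 33708) = √(2928 - 33708) = √(-30780) = 18*I*√95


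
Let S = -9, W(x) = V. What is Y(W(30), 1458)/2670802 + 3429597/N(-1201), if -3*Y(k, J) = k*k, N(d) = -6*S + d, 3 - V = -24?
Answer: -9159774805515/3063409894 ≈ -2990.1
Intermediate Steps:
V = 27 (V = 3 - 1*(-24) = 3 + 24 = 27)
W(x) = 27
N(d) = 54 + d (N(d) = -6*(-9) + d = 54 + d)
Y(k, J) = -k²/3 (Y(k, J) = -k*k/3 = -k²/3)
Y(W(30), 1458)/2670802 + 3429597/N(-1201) = -⅓*27²/2670802 + 3429597/(54 - 1201) = -⅓*729*(1/2670802) + 3429597/(-1147) = -243*1/2670802 + 3429597*(-1/1147) = -243/2670802 - 3429597/1147 = -9159774805515/3063409894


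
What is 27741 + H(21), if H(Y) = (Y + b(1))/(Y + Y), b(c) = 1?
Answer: 582572/21 ≈ 27742.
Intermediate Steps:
H(Y) = (1 + Y)/(2*Y) (H(Y) = (Y + 1)/(Y + Y) = (1 + Y)/((2*Y)) = (1 + Y)*(1/(2*Y)) = (1 + Y)/(2*Y))
27741 + H(21) = 27741 + (1/2)*(1 + 21)/21 = 27741 + (1/2)*(1/21)*22 = 27741 + 11/21 = 582572/21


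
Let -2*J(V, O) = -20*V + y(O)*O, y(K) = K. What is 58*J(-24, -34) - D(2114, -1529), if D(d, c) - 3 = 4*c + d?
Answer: -43445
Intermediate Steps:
J(V, O) = 10*V - O**2/2 (J(V, O) = -(-20*V + O*O)/2 = -(-20*V + O**2)/2 = -(O**2 - 20*V)/2 = 10*V - O**2/2)
D(d, c) = 3 + d + 4*c (D(d, c) = 3 + (4*c + d) = 3 + (d + 4*c) = 3 + d + 4*c)
58*J(-24, -34) - D(2114, -1529) = 58*(10*(-24) - 1/2*(-34)**2) - (3 + 2114 + 4*(-1529)) = 58*(-240 - 1/2*1156) - (3 + 2114 - 6116) = 58*(-240 - 578) - 1*(-3999) = 58*(-818) + 3999 = -47444 + 3999 = -43445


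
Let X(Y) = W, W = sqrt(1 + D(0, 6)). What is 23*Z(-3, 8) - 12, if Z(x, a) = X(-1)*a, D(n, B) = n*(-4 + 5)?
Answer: 172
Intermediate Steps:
D(n, B) = n (D(n, B) = n*1 = n)
W = 1 (W = sqrt(1 + 0) = sqrt(1) = 1)
X(Y) = 1
Z(x, a) = a (Z(x, a) = 1*a = a)
23*Z(-3, 8) - 12 = 23*8 - 12 = 184 - 12 = 172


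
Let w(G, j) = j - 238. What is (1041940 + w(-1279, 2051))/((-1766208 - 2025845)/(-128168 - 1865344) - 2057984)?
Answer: -2080734130536/4102612007755 ≈ -0.50717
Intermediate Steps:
w(G, j) = -238 + j
(1041940 + w(-1279, 2051))/((-1766208 - 2025845)/(-128168 - 1865344) - 2057984) = (1041940 + (-238 + 2051))/((-1766208 - 2025845)/(-128168 - 1865344) - 2057984) = (1041940 + 1813)/(-3792053/(-1993512) - 2057984) = 1043753/(-3792053*(-1/1993512) - 2057984) = 1043753/(3792053/1993512 - 2057984) = 1043753/(-4102612007755/1993512) = 1043753*(-1993512/4102612007755) = -2080734130536/4102612007755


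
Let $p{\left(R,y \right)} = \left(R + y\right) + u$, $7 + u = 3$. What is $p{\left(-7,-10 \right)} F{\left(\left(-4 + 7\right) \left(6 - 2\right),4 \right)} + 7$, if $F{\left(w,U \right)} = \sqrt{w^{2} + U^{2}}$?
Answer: $7 - 84 \sqrt{10} \approx -258.63$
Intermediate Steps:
$u = -4$ ($u = -7 + 3 = -4$)
$p{\left(R,y \right)} = -4 + R + y$ ($p{\left(R,y \right)} = \left(R + y\right) - 4 = -4 + R + y$)
$F{\left(w,U \right)} = \sqrt{U^{2} + w^{2}}$
$p{\left(-7,-10 \right)} F{\left(\left(-4 + 7\right) \left(6 - 2\right),4 \right)} + 7 = \left(-4 - 7 - 10\right) \sqrt{4^{2} + \left(\left(-4 + 7\right) \left(6 - 2\right)\right)^{2}} + 7 = - 21 \sqrt{16 + \left(3 \cdot 4\right)^{2}} + 7 = - 21 \sqrt{16 + 12^{2}} + 7 = - 21 \sqrt{16 + 144} + 7 = - 21 \sqrt{160} + 7 = - 21 \cdot 4 \sqrt{10} + 7 = - 84 \sqrt{10} + 7 = 7 - 84 \sqrt{10}$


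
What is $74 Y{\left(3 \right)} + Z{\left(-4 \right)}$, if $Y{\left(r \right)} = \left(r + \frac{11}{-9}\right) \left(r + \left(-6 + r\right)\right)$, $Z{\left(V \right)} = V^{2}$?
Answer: $16$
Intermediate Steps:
$Y{\left(r \right)} = \left(-6 + 2 r\right) \left(- \frac{11}{9} + r\right)$ ($Y{\left(r \right)} = \left(r + 11 \left(- \frac{1}{9}\right)\right) \left(-6 + 2 r\right) = \left(r - \frac{11}{9}\right) \left(-6 + 2 r\right) = \left(- \frac{11}{9} + r\right) \left(-6 + 2 r\right) = \left(-6 + 2 r\right) \left(- \frac{11}{9} + r\right)$)
$74 Y{\left(3 \right)} + Z{\left(-4 \right)} = 74 \left(\frac{22}{3} + 2 \cdot 3^{2} - \frac{76}{3}\right) + \left(-4\right)^{2} = 74 \left(\frac{22}{3} + 2 \cdot 9 - \frac{76}{3}\right) + 16 = 74 \left(\frac{22}{3} + 18 - \frac{76}{3}\right) + 16 = 74 \cdot 0 + 16 = 0 + 16 = 16$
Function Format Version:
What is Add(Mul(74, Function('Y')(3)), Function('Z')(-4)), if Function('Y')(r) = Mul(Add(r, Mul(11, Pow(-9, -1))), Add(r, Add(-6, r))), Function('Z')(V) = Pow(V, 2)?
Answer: 16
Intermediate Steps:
Function('Y')(r) = Mul(Add(-6, Mul(2, r)), Add(Rational(-11, 9), r)) (Function('Y')(r) = Mul(Add(r, Mul(11, Rational(-1, 9))), Add(-6, Mul(2, r))) = Mul(Add(r, Rational(-11, 9)), Add(-6, Mul(2, r))) = Mul(Add(Rational(-11, 9), r), Add(-6, Mul(2, r))) = Mul(Add(-6, Mul(2, r)), Add(Rational(-11, 9), r)))
Add(Mul(74, Function('Y')(3)), Function('Z')(-4)) = Add(Mul(74, Add(Rational(22, 3), Mul(2, Pow(3, 2)), Mul(Rational(-76, 9), 3))), Pow(-4, 2)) = Add(Mul(74, Add(Rational(22, 3), Mul(2, 9), Rational(-76, 3))), 16) = Add(Mul(74, Add(Rational(22, 3), 18, Rational(-76, 3))), 16) = Add(Mul(74, 0), 16) = Add(0, 16) = 16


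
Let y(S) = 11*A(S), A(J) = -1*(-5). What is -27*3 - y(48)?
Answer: -136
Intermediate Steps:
A(J) = 5
y(S) = 55 (y(S) = 11*5 = 55)
-27*3 - y(48) = -27*3 - 1*55 = -81 - 55 = -136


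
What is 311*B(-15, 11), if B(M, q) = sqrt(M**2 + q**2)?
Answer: 311*sqrt(346) ≈ 5784.9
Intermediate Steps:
311*B(-15, 11) = 311*sqrt((-15)**2 + 11**2) = 311*sqrt(225 + 121) = 311*sqrt(346)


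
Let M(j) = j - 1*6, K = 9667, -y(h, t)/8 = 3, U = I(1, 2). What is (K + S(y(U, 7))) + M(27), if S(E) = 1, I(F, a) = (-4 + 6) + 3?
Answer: 9689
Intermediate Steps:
I(F, a) = 5 (I(F, a) = 2 + 3 = 5)
U = 5
y(h, t) = -24 (y(h, t) = -8*3 = -24)
M(j) = -6 + j (M(j) = j - 6 = -6 + j)
(K + S(y(U, 7))) + M(27) = (9667 + 1) + (-6 + 27) = 9668 + 21 = 9689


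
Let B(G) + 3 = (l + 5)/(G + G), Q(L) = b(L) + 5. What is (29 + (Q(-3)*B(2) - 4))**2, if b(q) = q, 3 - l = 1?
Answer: 2025/4 ≈ 506.25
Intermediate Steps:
l = 2 (l = 3 - 1*1 = 3 - 1 = 2)
Q(L) = 5 + L (Q(L) = L + 5 = 5 + L)
B(G) = -3 + 7/(2*G) (B(G) = -3 + (2 + 5)/(G + G) = -3 + 7/((2*G)) = -3 + 7*(1/(2*G)) = -3 + 7/(2*G))
(29 + (Q(-3)*B(2) - 4))**2 = (29 + ((5 - 3)*(-3 + (7/2)/2) - 4))**2 = (29 + (2*(-3 + (7/2)*(1/2)) - 4))**2 = (29 + (2*(-3 + 7/4) - 4))**2 = (29 + (2*(-5/4) - 4))**2 = (29 + (-5/2 - 4))**2 = (29 - 13/2)**2 = (45/2)**2 = 2025/4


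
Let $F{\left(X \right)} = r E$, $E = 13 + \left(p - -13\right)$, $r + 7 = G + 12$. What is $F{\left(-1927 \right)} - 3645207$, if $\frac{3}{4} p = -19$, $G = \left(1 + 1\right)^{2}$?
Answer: $-3645201$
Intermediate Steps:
$G = 4$ ($G = 2^{2} = 4$)
$p = - \frac{76}{3}$ ($p = \frac{4}{3} \left(-19\right) = - \frac{76}{3} \approx -25.333$)
$r = 9$ ($r = -7 + \left(4 + 12\right) = -7 + 16 = 9$)
$E = \frac{2}{3}$ ($E = 13 - \frac{37}{3} = \frac{2}{3} \approx 0.66667$)
$F{\left(X \right)} = 6$ ($F{\left(X \right)} = 9 \cdot \frac{2}{3} = 6$)
$F{\left(-1927 \right)} - 3645207 = 6 - 3645207 = -3645201$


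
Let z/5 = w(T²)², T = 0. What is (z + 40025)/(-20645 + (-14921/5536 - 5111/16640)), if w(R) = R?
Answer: -115220768000/59439817523 ≈ -1.9384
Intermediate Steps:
z = 0 (z = 5*(0²)² = 5*0² = 5*0 = 0)
(z + 40025)/(-20645 + (-14921/5536 - 5111/16640)) = (0 + 40025)/(-20645 + (-14921/5536 - 5111/16640)) = 40025/(-20645 + (-14921*1/5536 - 5111*1/16640)) = 40025/(-20645 + (-14921/5536 - 5111/16640)) = 40025/(-20645 - 8643123/2878720) = 40025/(-59439817523/2878720) = 40025*(-2878720/59439817523) = -115220768000/59439817523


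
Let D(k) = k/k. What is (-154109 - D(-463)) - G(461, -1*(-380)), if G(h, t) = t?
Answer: -154490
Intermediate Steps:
D(k) = 1
(-154109 - D(-463)) - G(461, -1*(-380)) = (-154109 - 1*1) - (-1)*(-380) = (-154109 - 1) - 1*380 = -154110 - 380 = -154490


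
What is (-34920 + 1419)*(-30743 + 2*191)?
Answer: 1017123861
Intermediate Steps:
(-34920 + 1419)*(-30743 + 2*191) = -33501*(-30743 + 382) = -33501*(-30361) = 1017123861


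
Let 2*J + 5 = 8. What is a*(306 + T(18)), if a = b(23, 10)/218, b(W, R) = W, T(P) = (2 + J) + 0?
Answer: 14237/436 ≈ 32.654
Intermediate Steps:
J = 3/2 (J = -5/2 + (1/2)*8 = -5/2 + 4 = 3/2 ≈ 1.5000)
T(P) = 7/2 (T(P) = (2 + 3/2) + 0 = 7/2 + 0 = 7/2)
a = 23/218 ≈ 0.10550
a*(306 + T(18)) = 23*(306 + 7/2)/218 = (23/218)*(619/2) = 14237/436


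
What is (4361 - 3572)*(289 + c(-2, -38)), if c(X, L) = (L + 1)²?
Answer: 1308162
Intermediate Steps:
c(X, L) = (1 + L)²
(4361 - 3572)*(289 + c(-2, -38)) = (4361 - 3572)*(289 + (1 - 38)²) = 789*(289 + (-37)²) = 789*(289 + 1369) = 789*1658 = 1308162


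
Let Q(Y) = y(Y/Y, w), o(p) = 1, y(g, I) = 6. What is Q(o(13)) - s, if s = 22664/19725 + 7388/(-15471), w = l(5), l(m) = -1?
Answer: 542028802/101721825 ≈ 5.3285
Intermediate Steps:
w = -1
Q(Y) = 6
s = 68302148/101721825 (s = 22664*(1/19725) + 7388*(-1/15471) = 22664/19725 - 7388/15471 = 68302148/101721825 ≈ 0.67146)
Q(o(13)) - s = 6 - 1*68302148/101721825 = 6 - 68302148/101721825 = 542028802/101721825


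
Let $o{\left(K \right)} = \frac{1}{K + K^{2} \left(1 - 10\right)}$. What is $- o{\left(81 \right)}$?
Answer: $\frac{1}{58968} \approx 1.6958 \cdot 10^{-5}$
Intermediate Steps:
$o{\left(K \right)} = \frac{1}{K - 9 K^{2}}$ ($o{\left(K \right)} = \frac{1}{K + K^{2} \left(1 - 10\right)} = \frac{1}{K + K^{2} \left(-9\right)} = \frac{1}{K - 9 K^{2}}$)
$- o{\left(81 \right)} = - \frac{-1}{81 \left(-1 + 9 \cdot 81\right)} = - \frac{-1}{81 \left(-1 + 729\right)} = - \frac{-1}{81 \cdot 728} = \left(-1\right) \left(- \frac{1}{58968}\right) = \frac{1}{58968}$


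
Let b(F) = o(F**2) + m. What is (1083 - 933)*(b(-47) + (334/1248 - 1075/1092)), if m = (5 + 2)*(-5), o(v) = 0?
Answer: -3900275/728 ≈ -5357.5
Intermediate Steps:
m = -35 (m = 7*(-5) = -35)
b(F) = -35 (b(F) = 0 - 35 = -35)
(1083 - 933)*(b(-47) + (334/1248 - 1075/1092)) = (1083 - 933)*(-35 + (334/1248 - 1075/1092)) = 150*(-35 + (334*(1/1248) - 1075*1/1092)) = 150*(-35 + (167/624 - 1075/1092)) = 150*(-35 - 3131/4368) = 150*(-156011/4368) = -3900275/728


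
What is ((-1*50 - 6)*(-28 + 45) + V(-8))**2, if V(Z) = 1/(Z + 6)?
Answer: 3629025/4 ≈ 9.0726e+5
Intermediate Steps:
V(Z) = 1/(6 + Z)
((-1*50 - 6)*(-28 + 45) + V(-8))**2 = ((-1*50 - 6)*(-28 + 45) + 1/(6 - 8))**2 = ((-50 - 6)*17 + 1/(-2))**2 = (-56*17 - 1/2)**2 = (-952 - 1/2)**2 = (-1905/2)**2 = 3629025/4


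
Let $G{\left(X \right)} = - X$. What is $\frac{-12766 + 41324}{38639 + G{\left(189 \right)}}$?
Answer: $\frac{14279}{19225} \approx 0.74273$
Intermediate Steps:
$\frac{-12766 + 41324}{38639 + G{\left(189 \right)}} = \frac{-12766 + 41324}{38639 - 189} = \frac{28558}{38639 - 189} = \frac{28558}{38450} = 28558 \cdot \frac{1}{38450} = \frac{14279}{19225}$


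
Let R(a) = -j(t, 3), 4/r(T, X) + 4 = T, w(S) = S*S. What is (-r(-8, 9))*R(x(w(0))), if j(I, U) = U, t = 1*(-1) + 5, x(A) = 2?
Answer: -1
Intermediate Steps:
w(S) = S²
t = 4 (t = -1 + 5 = 4)
r(T, X) = 4/(-4 + T)
R(a) = -3 (R(a) = -1*3 = -3)
(-r(-8, 9))*R(x(w(0))) = -4/(-4 - 8)*(-3) = -4/(-12)*(-3) = -4*(-1)/12*(-3) = -1*(-⅓)*(-3) = (⅓)*(-3) = -1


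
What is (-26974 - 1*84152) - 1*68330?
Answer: -179456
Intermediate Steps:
(-26974 - 1*84152) - 1*68330 = (-26974 - 84152) - 68330 = -111126 - 68330 = -179456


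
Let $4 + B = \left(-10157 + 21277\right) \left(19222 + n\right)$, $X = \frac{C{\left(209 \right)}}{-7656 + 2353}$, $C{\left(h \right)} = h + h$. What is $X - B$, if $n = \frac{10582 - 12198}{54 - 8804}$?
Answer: $- \frac{991829919433826}{4640125} \approx -2.1375 \cdot 10^{8}$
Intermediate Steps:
$C{\left(h \right)} = 2 h$
$n = \frac{808}{4375}$ ($n = - \frac{1616}{-8750} = \left(-1616\right) \left(- \frac{1}{8750}\right) = \frac{808}{4375} \approx 0.18469$)
$X = - \frac{418}{5303}$ ($X = \frac{2 \cdot 209}{-7656 + 2353} = \frac{418}{-5303} = 418 \left(- \frac{1}{5303}\right) = - \frac{418}{5303} \approx -0.078823$)
$B = \frac{187031853492}{875}$ ($B = -4 + \left(-10157 + 21277\right) \left(19222 + \frac{808}{4375}\right) = -4 + 11120 \cdot \frac{84097058}{4375} = -4 + \frac{187031856992}{875} = \frac{187031853492}{875} \approx 2.1375 \cdot 10^{8}$)
$X - B = - \frac{418}{5303} - \frac{187031853492}{875} = - \frac{991829919433826}{4640125}$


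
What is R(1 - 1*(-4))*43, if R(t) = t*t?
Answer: 1075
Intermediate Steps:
R(t) = t²
R(1 - 1*(-4))*43 = (1 - 1*(-4))²*43 = (1 + 4)²*43 = 5²*43 = 25*43 = 1075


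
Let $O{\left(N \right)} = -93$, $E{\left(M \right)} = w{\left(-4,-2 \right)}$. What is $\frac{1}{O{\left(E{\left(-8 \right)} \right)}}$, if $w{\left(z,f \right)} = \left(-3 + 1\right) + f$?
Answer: $- \frac{1}{93} \approx -0.010753$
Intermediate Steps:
$w{\left(z,f \right)} = -2 + f$
$E{\left(M \right)} = -4$ ($E{\left(M \right)} = -2 - 2 = -4$)
$\frac{1}{O{\left(E{\left(-8 \right)} \right)}} = \frac{1}{-93} = - \frac{1}{93}$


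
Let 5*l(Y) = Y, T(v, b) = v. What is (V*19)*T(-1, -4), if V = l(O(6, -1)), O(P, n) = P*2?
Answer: -228/5 ≈ -45.600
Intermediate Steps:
O(P, n) = 2*P
l(Y) = Y/5
V = 12/5 (V = (2*6)/5 = (⅕)*12 = 12/5 ≈ 2.4000)
(V*19)*T(-1, -4) = ((12/5)*19)*(-1) = (228/5)*(-1) = -228/5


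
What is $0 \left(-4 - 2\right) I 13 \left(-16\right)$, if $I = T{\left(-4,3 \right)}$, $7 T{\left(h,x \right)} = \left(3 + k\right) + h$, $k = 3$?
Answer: $0$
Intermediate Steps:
$T{\left(h,x \right)} = \frac{6}{7} + \frac{h}{7}$ ($T{\left(h,x \right)} = \frac{\left(3 + 3\right) + h}{7} = \frac{6 + h}{7} = \frac{6}{7} + \frac{h}{7}$)
$I = \frac{2}{7}$ ($I = \frac{6}{7} + \frac{1}{7} \left(-4\right) = \frac{6}{7} - \frac{4}{7} = \frac{2}{7} \approx 0.28571$)
$0 \left(-4 - 2\right) I 13 \left(-16\right) = 0 \left(-4 - 2\right) \frac{2}{7} \cdot 13 \left(-16\right) = 0 \left(-6\right) \frac{2}{7} \cdot 13 \left(-16\right) = 0 \cdot \frac{2}{7} \cdot 13 \left(-16\right) = 0 \cdot 13 \left(-16\right) = 0 \left(-16\right) = 0$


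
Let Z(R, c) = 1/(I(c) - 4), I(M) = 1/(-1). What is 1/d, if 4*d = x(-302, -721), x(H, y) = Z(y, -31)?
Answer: -20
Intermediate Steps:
I(M) = -1
Z(R, c) = -⅕ (Z(R, c) = 1/(-1 - 4) = 1/(-5) = -⅕)
x(H, y) = -⅕
d = -1/20 (d = (¼)*(-⅕) = -1/20 ≈ -0.050000)
1/d = 1/(-1/20) = -20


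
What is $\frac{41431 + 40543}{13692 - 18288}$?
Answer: $- \frac{40987}{2298} \approx -17.836$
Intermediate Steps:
$\frac{41431 + 40543}{13692 - 18288} = \frac{81974}{-4596} = 81974 \left(- \frac{1}{4596}\right) = - \frac{40987}{2298}$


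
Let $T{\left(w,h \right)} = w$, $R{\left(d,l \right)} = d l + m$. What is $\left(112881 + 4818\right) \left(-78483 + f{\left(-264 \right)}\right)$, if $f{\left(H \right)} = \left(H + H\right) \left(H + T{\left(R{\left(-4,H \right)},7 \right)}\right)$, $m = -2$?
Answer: $-58331977497$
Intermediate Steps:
$R{\left(d,l \right)} = -2 + d l$ ($R{\left(d,l \right)} = d l - 2 = -2 + d l$)
$f{\left(H \right)} = 2 H \left(-2 - 3 H\right)$ ($f{\left(H \right)} = \left(H + H\right) \left(H - \left(2 + 4 H\right)\right) = 2 H \left(-2 - 3 H\right)$)
$\left(112881 + 4818\right) \left(-78483 + f{\left(-264 \right)}\right) = \left(112881 + 4818\right) \left(-78483 - - 528 \left(2 + 3 \left(-264\right)\right)\right) = 117699 \left(-78483 - - 528 \left(2 - 792\right)\right) = 117699 \left(-78483 - \left(-528\right) \left(-790\right)\right) = 117699 \left(-78483 - 417120\right) = 117699 \left(-495603\right) = -58331977497$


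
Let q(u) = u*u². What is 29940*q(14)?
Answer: 82155360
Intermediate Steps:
q(u) = u³
29940*q(14) = 29940*14³ = 29940*2744 = 82155360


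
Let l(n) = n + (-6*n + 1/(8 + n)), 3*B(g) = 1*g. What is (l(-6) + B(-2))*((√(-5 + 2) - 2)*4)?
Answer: -716/3 + 358*I*√3/3 ≈ -238.67 + 206.69*I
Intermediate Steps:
B(g) = g/3 (B(g) = (1*g)/3 = g/3)
l(n) = 1/(8 + n) - 5*n (l(n) = n + (1/(8 + n) - 6*n) = 1/(8 + n) - 5*n)
(l(-6) + B(-2))*((√(-5 + 2) - 2)*4) = ((1 - 40*(-6) - 5*(-6)²)/(8 - 6) + (⅓)*(-2))*((√(-5 + 2) - 2)*4) = ((1 + 240 - 5*36)/2 - ⅔)*((√(-3) - 2)*4) = ((1 + 240 - 180)/2 - ⅔)*((I*√3 - 2)*4) = ((½)*61 - ⅔)*((-2 + I*√3)*4) = (61/2 - ⅔)*(-8 + 4*I*√3) = 179*(-8 + 4*I*√3)/6 = -716/3 + 358*I*√3/3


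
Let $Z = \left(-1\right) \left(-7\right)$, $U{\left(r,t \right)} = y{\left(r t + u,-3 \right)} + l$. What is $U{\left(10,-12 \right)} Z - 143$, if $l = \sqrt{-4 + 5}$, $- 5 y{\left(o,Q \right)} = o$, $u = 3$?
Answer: $\frac{139}{5} \approx 27.8$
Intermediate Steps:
$y{\left(o,Q \right)} = - \frac{o}{5}$
$l = 1$ ($l = \sqrt{1} = 1$)
$U{\left(r,t \right)} = \frac{2}{5} - \frac{r t}{5}$ ($U{\left(r,t \right)} = - \frac{r t + 3}{5} + 1 = - \frac{3 + r t}{5} + 1 = \left(- \frac{3}{5} - \frac{r t}{5}\right) + 1 = \frac{2}{5} - \frac{r t}{5}$)
$Z = 7$
$U{\left(10,-12 \right)} Z - 143 = \left(\frac{2}{5} - 2 \left(-12\right)\right) 7 - 143 = \left(\frac{2}{5} + 24\right) 7 - 143 = \frac{122}{5} \cdot 7 - 143 = \frac{854}{5} - 143 = \frac{139}{5}$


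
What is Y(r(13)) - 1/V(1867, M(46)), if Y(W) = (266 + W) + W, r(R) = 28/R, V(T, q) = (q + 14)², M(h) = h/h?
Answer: 790637/2925 ≈ 270.30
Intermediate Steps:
M(h) = 1
V(T, q) = (14 + q)²
Y(W) = 266 + 2*W
Y(r(13)) - 1/V(1867, M(46)) = (266 + 2*(28/13)) - 1/((14 + 1)²) = (266 + 2*(28*(1/13))) - 1/(15²) = (266 + 2*(28/13)) - 1/225 = (266 + 56/13) - 1*1/225 = 3514/13 - 1/225 = 790637/2925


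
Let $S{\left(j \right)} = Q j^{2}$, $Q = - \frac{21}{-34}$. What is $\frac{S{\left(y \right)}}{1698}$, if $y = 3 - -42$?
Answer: $\frac{14175}{19244} \approx 0.73659$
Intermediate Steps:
$y = 45$ ($y = 3 + 42 = 45$)
$Q = \frac{21}{34}$ ($Q = \left(-21\right) \left(- \frac{1}{34}\right) = \frac{21}{34} \approx 0.61765$)
$S{\left(j \right)} = \frac{21 j^{2}}{34}$
$\frac{S{\left(y \right)}}{1698} = \frac{\frac{21}{34} \cdot 45^{2}}{1698} = \frac{21}{34} \cdot 2025 \cdot \frac{1}{1698} = \frac{42525}{34} \cdot \frac{1}{1698} = \frac{14175}{19244}$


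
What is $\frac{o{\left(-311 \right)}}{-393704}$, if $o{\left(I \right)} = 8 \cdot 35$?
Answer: $- \frac{35}{49213} \approx -0.00071119$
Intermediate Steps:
$o{\left(I \right)} = 280$
$\frac{o{\left(-311 \right)}}{-393704} = \frac{280}{-393704} = 280 \left(- \frac{1}{393704}\right) = - \frac{35}{49213}$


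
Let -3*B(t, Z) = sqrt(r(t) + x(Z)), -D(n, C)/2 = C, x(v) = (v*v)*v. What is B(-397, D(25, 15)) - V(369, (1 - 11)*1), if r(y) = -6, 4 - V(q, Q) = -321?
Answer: -325 - I*sqrt(27006)/3 ≈ -325.0 - 54.778*I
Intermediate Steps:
x(v) = v**3 (x(v) = v**2*v = v**3)
V(q, Q) = 325 (V(q, Q) = 4 - 1*(-321) = 4 + 321 = 325)
D(n, C) = -2*C
B(t, Z) = -sqrt(-6 + Z**3)/3
B(-397, D(25, 15)) - V(369, (1 - 11)*1) = -sqrt(-6 + (-2*15)**3)/3 - 1*325 = -sqrt(-6 + (-30)**3)/3 - 325 = -sqrt(-6 - 27000)/3 - 325 = -I*sqrt(27006)/3 - 325 = -325 - I*sqrt(27006)/3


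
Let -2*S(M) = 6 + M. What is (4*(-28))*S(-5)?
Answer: 56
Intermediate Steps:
S(M) = -3 - M/2 (S(M) = -(6 + M)/2 = -3 - M/2)
(4*(-28))*S(-5) = (4*(-28))*(-3 - 1/2*(-5)) = -112*(-3 + 5/2) = -112*(-1/2) = 56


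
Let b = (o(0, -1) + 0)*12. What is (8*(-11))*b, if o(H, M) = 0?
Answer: 0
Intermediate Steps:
b = 0 (b = (0 + 0)*12 = 0*12 = 0)
(8*(-11))*b = (8*(-11))*0 = -88*0 = 0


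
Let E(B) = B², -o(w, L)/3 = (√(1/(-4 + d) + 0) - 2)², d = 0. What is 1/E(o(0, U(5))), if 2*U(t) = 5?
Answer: 2576/751689 + 1280*I/250563 ≈ 0.003427 + 0.0051085*I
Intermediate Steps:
U(t) = 5/2 (U(t) = (½)*5 = 5/2)
o(w, L) = -3*(-2 + I/2)² (o(w, L) = -3*(√(1/(-4 + 0) + 0) - 2)² = -3*(√(1/(-4) + 0) - 2)² = -3*(√(-¼ + 0) - 2)² = -3*(√(-¼) - 2)² = -3*(I/2 - 2)² = -3*(-2 + I/2)²)
1/E(o(0, U(5))) = 1/((-45/4 + 6*I)²) = (-45/4 + 6*I)⁻²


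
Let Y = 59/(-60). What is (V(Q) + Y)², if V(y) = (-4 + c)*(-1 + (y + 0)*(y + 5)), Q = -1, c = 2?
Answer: 292681/3600 ≈ 81.300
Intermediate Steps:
Y = -59/60 (Y = 59*(-1/60) = -59/60 ≈ -0.98333)
V(y) = 2 - 2*y*(5 + y) (V(y) = (-4 + 2)*(-1 + (y + 0)*(y + 5)) = -2*(-1 + y*(5 + y)) = 2 - 2*y*(5 + y))
(V(Q) + Y)² = ((2 - 10*(-1) - 2*(-1)²) - 59/60)² = ((2 + 10 - 2*1) - 59/60)² = ((2 + 10 - 2) - 59/60)² = (10 - 59/60)² = (541/60)² = 292681/3600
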